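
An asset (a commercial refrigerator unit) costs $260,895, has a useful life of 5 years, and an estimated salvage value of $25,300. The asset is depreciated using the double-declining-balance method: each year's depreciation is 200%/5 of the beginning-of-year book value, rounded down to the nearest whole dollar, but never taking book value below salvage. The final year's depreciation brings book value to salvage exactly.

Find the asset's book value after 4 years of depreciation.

Depreciable base = $260,895 − $25,300 = $235,595.
Year 1: ⌊$260,895 × 200%/5⌋ = $104,358. Book value $156,537.
Year 2: ⌊$156,537 × 200%/5⌋ = $62,614. Book value $93,923.
Year 3: ⌊$93,923 × 200%/5⌋ = $37,569. Book value $56,354.
Year 4: ⌊$56,354 × 200%/5⌋ = $22,541. Book value $33,813.

$33,813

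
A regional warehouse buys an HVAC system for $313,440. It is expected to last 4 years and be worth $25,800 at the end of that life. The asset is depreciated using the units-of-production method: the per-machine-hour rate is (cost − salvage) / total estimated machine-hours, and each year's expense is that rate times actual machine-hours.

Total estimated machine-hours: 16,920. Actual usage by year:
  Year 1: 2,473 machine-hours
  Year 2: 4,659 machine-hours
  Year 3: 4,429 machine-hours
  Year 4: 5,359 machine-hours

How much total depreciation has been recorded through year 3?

$196,537

Depreciable base = $313,440 − $25,800 = $287,640.
Rate = $287,640 / 16,920 machine-hours = $17 per machine-hour.
Year 1: 2,473 × $17 = $42,041. Book value $271,399.
Year 2: 4,659 × $17 = $79,203. Book value $192,196.
Year 3: 4,429 × $17 = $75,293. Book value $116,903.
Accumulated through year 3 = $313,440 − $116,903 = $196,537.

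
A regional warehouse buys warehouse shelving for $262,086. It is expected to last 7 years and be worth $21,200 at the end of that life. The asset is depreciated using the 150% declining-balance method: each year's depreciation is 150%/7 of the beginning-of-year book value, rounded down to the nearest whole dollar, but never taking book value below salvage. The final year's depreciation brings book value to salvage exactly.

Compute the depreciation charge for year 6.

Depreciable base = $262,086 − $21,200 = $240,886.
Year 1: ⌊$262,086 × 150%/7⌋ = $56,161. Book value $205,925.
Year 2: ⌊$205,925 × 150%/7⌋ = $44,126. Book value $161,799.
Year 3: ⌊$161,799 × 150%/7⌋ = $34,671. Book value $127,128.
Year 4: ⌊$127,128 × 150%/7⌋ = $27,241. Book value $99,887.
Year 5: ⌊$99,887 × 150%/7⌋ = $21,404. Book value $78,483.
Year 6: ⌊$78,483 × 150%/7⌋ = $16,817. Book value $61,666.

$16,817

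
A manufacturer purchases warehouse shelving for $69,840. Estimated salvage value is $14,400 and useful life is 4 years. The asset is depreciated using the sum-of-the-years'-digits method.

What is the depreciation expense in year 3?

Depreciable base = $69,840 − $14,400 = $55,440.
Sum of the years' digits = 4+3+2+1 = 10.
Year 1: $55,440 × 4/10 = $22,176. Book value $47,664.
Year 2: $55,440 × 3/10 = $16,632. Book value $31,032.
Year 3: $55,440 × 2/10 = $11,088. Book value $19,944.

$11,088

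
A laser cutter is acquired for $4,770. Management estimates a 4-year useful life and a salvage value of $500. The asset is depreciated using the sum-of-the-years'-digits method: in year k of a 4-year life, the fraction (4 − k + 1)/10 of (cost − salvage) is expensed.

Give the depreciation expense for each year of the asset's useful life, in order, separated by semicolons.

Depreciable base = $4,770 − $500 = $4,270.
Sum of the years' digits = 4+3+2+1 = 10.
Year 1: $4,270 × 4/10 = $1,708. Book value $3,062.
Year 2: $4,270 × 3/10 = $1,281. Book value $1,781.
Year 3: $4,270 × 2/10 = $854. Book value $927.
Year 4: $4,270 × 1/10 = $427. Book value $500.

$1,708; $1,281; $854; $427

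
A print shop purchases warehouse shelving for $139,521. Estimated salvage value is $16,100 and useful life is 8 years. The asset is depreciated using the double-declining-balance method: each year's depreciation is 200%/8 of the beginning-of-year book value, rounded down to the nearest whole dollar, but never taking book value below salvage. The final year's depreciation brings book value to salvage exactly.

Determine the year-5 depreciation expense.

Depreciable base = $139,521 − $16,100 = $123,421.
Year 1: ⌊$139,521 × 200%/8⌋ = $34,880. Book value $104,641.
Year 2: ⌊$104,641 × 200%/8⌋ = $26,160. Book value $78,481.
Year 3: ⌊$78,481 × 200%/8⌋ = $19,620. Book value $58,861.
Year 4: ⌊$58,861 × 200%/8⌋ = $14,715. Book value $44,146.
Year 5: ⌊$44,146 × 200%/8⌋ = $11,036. Book value $33,110.

$11,036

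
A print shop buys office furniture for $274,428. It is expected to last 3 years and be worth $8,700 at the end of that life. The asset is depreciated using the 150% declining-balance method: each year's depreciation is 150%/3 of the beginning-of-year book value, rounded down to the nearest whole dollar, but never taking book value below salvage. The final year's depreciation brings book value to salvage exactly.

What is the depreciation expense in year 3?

Depreciable base = $274,428 − $8,700 = $265,728.
Year 1: ⌊$274,428 × 150%/3⌋ = $137,214. Book value $137,214.
Year 2: ⌊$137,214 × 150%/3⌋ = $68,607. Book value $68,607.
Year 3 (final): $68,607 − $8,700 = $59,907. Book value $8,700.

$59,907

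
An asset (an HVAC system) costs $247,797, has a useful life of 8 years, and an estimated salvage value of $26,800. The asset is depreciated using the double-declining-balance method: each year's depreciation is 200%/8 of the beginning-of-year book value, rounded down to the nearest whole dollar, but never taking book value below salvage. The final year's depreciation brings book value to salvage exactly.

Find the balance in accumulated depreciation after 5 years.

Depreciable base = $247,797 − $26,800 = $220,997.
Year 1: ⌊$247,797 × 200%/8⌋ = $61,949. Book value $185,848.
Year 2: ⌊$185,848 × 200%/8⌋ = $46,462. Book value $139,386.
Year 3: ⌊$139,386 × 200%/8⌋ = $34,846. Book value $104,540.
Year 4: ⌊$104,540 × 200%/8⌋ = $26,135. Book value $78,405.
Year 5: ⌊$78,405 × 200%/8⌋ = $19,601. Book value $58,804.
Accumulated through year 5 = $247,797 − $58,804 = $188,993.

$188,993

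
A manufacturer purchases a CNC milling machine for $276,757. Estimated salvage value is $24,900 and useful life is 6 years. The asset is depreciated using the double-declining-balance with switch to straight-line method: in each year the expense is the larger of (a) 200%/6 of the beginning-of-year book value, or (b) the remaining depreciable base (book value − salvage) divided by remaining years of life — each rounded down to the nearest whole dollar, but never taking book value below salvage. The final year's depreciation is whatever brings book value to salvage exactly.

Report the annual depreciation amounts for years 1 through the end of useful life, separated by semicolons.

$92,252; $61,501; $41,001; $27,334; $18,223; $11,546

Depreciable base = $276,757 − $24,900 = $251,857.
Year 1: DB = ⌊$276,757 × 200%/6⌋ = $92,252; SL = ⌊$251,857/6⌋ = $41,976 → take DB $92,252. Book value $184,505.
Year 2: DB = ⌊$184,505 × 200%/6⌋ = $61,501; SL = ⌊$159,605/5⌋ = $31,921 → take DB $61,501. Book value $123,004.
Year 3: DB = ⌊$123,004 × 200%/6⌋ = $41,001; SL = ⌊$98,104/4⌋ = $24,526 → take DB $41,001. Book value $82,003.
Year 4: DB = ⌊$82,003 × 200%/6⌋ = $27,334; SL = ⌊$57,103/3⌋ = $19,034 → take DB $27,334. Book value $54,669.
Year 5: DB = ⌊$54,669 × 200%/6⌋ = $18,223; SL = ⌊$29,769/2⌋ = $14,884 → take DB $18,223. Book value $36,446.
Year 6 (final): $36,446 − $24,900 = $11,546. Book value $24,900.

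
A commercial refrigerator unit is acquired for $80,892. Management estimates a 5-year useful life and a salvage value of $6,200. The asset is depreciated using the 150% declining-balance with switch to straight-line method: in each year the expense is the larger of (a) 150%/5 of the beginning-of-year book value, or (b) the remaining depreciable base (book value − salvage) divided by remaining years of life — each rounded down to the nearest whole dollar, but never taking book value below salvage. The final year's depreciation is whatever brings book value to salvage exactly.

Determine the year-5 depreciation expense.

Depreciable base = $80,892 − $6,200 = $74,692.
Year 1: DB = ⌊$80,892 × 150%/5⌋ = $24,267; SL = ⌊$74,692/5⌋ = $14,938 → take DB $24,267. Book value $56,625.
Year 2: DB = ⌊$56,625 × 150%/5⌋ = $16,987; SL = ⌊$50,425/4⌋ = $12,606 → take DB $16,987. Book value $39,638.
Year 3: DB = ⌊$39,638 × 150%/5⌋ = $11,891; SL = ⌊$33,438/3⌋ = $11,146 → take DB $11,891. Book value $27,747.
Year 4: DB = ⌊$27,747 × 150%/5⌋ = $8,324; SL = ⌊$21,547/2⌋ = $10,773 → take SL $10,773. Book value $16,974.
Year 5 (final): $16,974 − $6,200 = $10,774. Book value $6,200.

$10,774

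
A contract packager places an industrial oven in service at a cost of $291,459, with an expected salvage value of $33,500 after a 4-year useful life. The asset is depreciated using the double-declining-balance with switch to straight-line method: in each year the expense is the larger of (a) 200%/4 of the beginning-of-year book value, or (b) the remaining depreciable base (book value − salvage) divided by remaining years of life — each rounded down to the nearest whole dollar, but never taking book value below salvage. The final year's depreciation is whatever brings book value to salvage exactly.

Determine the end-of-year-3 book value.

Depreciable base = $291,459 − $33,500 = $257,959.
Year 1: DB = ⌊$291,459 × 200%/4⌋ = $145,729; SL = ⌊$257,959/4⌋ = $64,489 → take DB $145,729. Book value $145,730.
Year 2: DB = ⌊$145,730 × 200%/4⌋ = $72,865; SL = ⌊$112,230/3⌋ = $37,410 → take DB $72,865. Book value $72,865.
Year 3: DB = ⌊$72,865 × 200%/4⌋ = $36,432; SL = ⌊$39,365/2⌋ = $19,682 → take DB $36,432. Book value $36,433.

$36,433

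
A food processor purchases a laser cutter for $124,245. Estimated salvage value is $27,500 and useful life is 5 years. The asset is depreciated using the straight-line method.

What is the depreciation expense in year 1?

Depreciable base = $124,245 − $27,500 = $96,745.
Annual expense = $96,745 / 5 = $19,349.

$19,349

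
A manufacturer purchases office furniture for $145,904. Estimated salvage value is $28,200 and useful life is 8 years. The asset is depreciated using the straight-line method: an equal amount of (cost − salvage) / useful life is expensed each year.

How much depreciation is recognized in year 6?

$14,713

Depreciable base = $145,904 − $28,200 = $117,704.
Annual expense = $117,704 / 8 = $14,713.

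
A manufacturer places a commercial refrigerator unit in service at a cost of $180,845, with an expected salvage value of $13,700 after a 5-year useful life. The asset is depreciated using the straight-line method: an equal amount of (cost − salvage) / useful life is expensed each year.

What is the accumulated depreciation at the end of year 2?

$66,858

Depreciable base = $180,845 − $13,700 = $167,145.
Annual expense = $167,145 / 5 = $33,429.
End of year 1: book value $147,416.
End of year 2: book value $113,987.
Accumulated through year 2 = $180,845 − $113,987 = $66,858.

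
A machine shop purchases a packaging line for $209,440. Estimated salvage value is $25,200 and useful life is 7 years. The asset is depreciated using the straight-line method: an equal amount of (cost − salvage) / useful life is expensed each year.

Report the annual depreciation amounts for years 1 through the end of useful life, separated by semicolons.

$26,320; $26,320; $26,320; $26,320; $26,320; $26,320; $26,320

Depreciable base = $209,440 − $25,200 = $184,240.
Annual expense = $184,240 / 7 = $26,320.
End of year 1: book value $183,120.
End of year 2: book value $156,800.
End of year 3: book value $130,480.
End of year 4: book value $104,160.
End of year 5: book value $77,840.
End of year 6: book value $51,520.
End of year 7: book value $25,200.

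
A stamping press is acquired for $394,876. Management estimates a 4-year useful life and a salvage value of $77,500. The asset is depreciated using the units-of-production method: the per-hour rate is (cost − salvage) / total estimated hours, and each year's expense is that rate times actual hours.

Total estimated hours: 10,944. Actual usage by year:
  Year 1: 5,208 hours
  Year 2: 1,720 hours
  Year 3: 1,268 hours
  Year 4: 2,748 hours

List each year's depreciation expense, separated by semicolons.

Depreciable base = $394,876 − $77,500 = $317,376.
Rate = $317,376 / 10,944 hours = $29 per hour.
Year 1: 5,208 × $29 = $151,032. Book value $243,844.
Year 2: 1,720 × $29 = $49,880. Book value $193,964.
Year 3: 1,268 × $29 = $36,772. Book value $157,192.
Year 4: 2,748 × $29 = $79,692. Book value $77,500.

$151,032; $49,880; $36,772; $79,692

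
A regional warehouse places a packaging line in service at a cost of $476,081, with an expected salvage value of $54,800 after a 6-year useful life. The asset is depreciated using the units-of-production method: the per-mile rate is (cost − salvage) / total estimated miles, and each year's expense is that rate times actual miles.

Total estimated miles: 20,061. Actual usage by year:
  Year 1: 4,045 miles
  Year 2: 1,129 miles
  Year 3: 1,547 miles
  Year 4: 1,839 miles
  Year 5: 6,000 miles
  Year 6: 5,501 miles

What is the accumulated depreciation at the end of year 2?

Depreciable base = $476,081 − $54,800 = $421,281.
Rate = $421,281 / 20,061 miles = $21 per mile.
Year 1: 4,045 × $21 = $84,945. Book value $391,136.
Year 2: 1,129 × $21 = $23,709. Book value $367,427.
Accumulated through year 2 = $476,081 − $367,427 = $108,654.

$108,654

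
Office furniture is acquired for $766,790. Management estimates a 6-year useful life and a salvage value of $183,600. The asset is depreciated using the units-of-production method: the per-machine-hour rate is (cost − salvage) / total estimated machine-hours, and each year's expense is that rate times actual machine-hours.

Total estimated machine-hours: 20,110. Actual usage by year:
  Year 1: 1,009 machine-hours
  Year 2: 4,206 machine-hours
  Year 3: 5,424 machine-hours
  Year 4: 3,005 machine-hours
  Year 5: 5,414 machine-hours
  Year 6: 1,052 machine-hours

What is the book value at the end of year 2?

Depreciable base = $766,790 − $183,600 = $583,190.
Rate = $583,190 / 20,110 machine-hours = $29 per machine-hour.
Year 1: 1,009 × $29 = $29,261. Book value $737,529.
Year 2: 4,206 × $29 = $121,974. Book value $615,555.

$615,555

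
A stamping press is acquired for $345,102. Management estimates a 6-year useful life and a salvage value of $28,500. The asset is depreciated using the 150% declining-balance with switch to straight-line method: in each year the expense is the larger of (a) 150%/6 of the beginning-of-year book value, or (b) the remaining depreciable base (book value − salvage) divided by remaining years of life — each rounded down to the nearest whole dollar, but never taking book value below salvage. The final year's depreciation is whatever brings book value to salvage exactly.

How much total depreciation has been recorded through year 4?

Depreciable base = $345,102 − $28,500 = $316,602.
Year 1: DB = ⌊$345,102 × 150%/6⌋ = $86,275; SL = ⌊$316,602/6⌋ = $52,767 → take DB $86,275. Book value $258,827.
Year 2: DB = ⌊$258,827 × 150%/6⌋ = $64,706; SL = ⌊$230,327/5⌋ = $46,065 → take DB $64,706. Book value $194,121.
Year 3: DB = ⌊$194,121 × 150%/6⌋ = $48,530; SL = ⌊$165,621/4⌋ = $41,405 → take DB $48,530. Book value $145,591.
Year 4: DB = ⌊$145,591 × 150%/6⌋ = $36,397; SL = ⌊$117,091/3⌋ = $39,030 → take SL $39,030. Book value $106,561.
Accumulated through year 4 = $345,102 − $106,561 = $238,541.

$238,541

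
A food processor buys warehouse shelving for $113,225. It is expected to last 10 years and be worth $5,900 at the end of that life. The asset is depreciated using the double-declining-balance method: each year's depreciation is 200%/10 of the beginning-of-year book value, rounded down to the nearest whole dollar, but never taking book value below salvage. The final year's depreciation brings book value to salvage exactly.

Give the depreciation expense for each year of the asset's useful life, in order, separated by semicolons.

$22,645; $18,116; $14,492; $11,594; $9,275; $7,420; $5,936; $4,749; $3,799; $9,299

Depreciable base = $113,225 − $5,900 = $107,325.
Year 1: ⌊$113,225 × 200%/10⌋ = $22,645. Book value $90,580.
Year 2: ⌊$90,580 × 200%/10⌋ = $18,116. Book value $72,464.
Year 3: ⌊$72,464 × 200%/10⌋ = $14,492. Book value $57,972.
Year 4: ⌊$57,972 × 200%/10⌋ = $11,594. Book value $46,378.
Year 5: ⌊$46,378 × 200%/10⌋ = $9,275. Book value $37,103.
Year 6: ⌊$37,103 × 200%/10⌋ = $7,420. Book value $29,683.
Year 7: ⌊$29,683 × 200%/10⌋ = $5,936. Book value $23,747.
Year 8: ⌊$23,747 × 200%/10⌋ = $4,749. Book value $18,998.
Year 9: ⌊$18,998 × 200%/10⌋ = $3,799. Book value $15,199.
Year 10 (final): $15,199 − $5,900 = $9,299. Book value $5,900.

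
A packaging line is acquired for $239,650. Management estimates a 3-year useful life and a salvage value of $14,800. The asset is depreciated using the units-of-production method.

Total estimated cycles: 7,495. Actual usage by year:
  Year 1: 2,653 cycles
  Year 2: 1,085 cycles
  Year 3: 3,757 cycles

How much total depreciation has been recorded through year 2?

$112,140

Depreciable base = $239,650 − $14,800 = $224,850.
Rate = $224,850 / 7,495 cycles = $30 per cycle.
Year 1: 2,653 × $30 = $79,590. Book value $160,060.
Year 2: 1,085 × $30 = $32,550. Book value $127,510.
Accumulated through year 2 = $239,650 − $127,510 = $112,140.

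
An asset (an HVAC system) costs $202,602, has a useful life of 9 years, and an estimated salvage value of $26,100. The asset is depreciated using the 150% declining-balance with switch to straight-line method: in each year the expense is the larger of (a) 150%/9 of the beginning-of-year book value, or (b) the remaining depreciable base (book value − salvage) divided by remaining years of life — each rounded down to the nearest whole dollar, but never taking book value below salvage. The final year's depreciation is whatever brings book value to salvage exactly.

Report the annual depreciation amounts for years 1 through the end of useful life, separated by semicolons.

Depreciable base = $202,602 − $26,100 = $176,502.
Year 1: DB = ⌊$202,602 × 150%/9⌋ = $33,767; SL = ⌊$176,502/9⌋ = $19,611 → take DB $33,767. Book value $168,835.
Year 2: DB = ⌊$168,835 × 150%/9⌋ = $28,139; SL = ⌊$142,735/8⌋ = $17,841 → take DB $28,139. Book value $140,696.
Year 3: DB = ⌊$140,696 × 150%/9⌋ = $23,449; SL = ⌊$114,596/7⌋ = $16,370 → take DB $23,449. Book value $117,247.
Year 4: DB = ⌊$117,247 × 150%/9⌋ = $19,541; SL = ⌊$91,147/6⌋ = $15,191 → take DB $19,541. Book value $97,706.
Year 5: DB = ⌊$97,706 × 150%/9⌋ = $16,284; SL = ⌊$71,606/5⌋ = $14,321 → take DB $16,284. Book value $81,422.
Year 6: DB = ⌊$81,422 × 150%/9⌋ = $13,570; SL = ⌊$55,322/4⌋ = $13,830 → take SL $13,830. Book value $67,592.
Year 7: DB = ⌊$67,592 × 150%/9⌋ = $11,265; SL = ⌊$41,492/3⌋ = $13,830 → take SL $13,830. Book value $53,762.
Year 8: DB = ⌊$53,762 × 150%/9⌋ = $8,960; SL = ⌊$27,662/2⌋ = $13,831 → take SL $13,831. Book value $39,931.
Year 9 (final): $39,931 − $26,100 = $13,831. Book value $26,100.

$33,767; $28,139; $23,449; $19,541; $16,284; $13,830; $13,830; $13,831; $13,831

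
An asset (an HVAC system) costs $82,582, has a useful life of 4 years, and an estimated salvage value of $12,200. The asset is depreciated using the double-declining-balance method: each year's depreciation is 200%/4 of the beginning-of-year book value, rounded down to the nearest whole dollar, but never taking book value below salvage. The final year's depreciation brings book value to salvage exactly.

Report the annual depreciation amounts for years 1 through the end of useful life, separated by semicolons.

$41,291; $20,645; $8,446; $0

Depreciable base = $82,582 − $12,200 = $70,382.
Year 1: ⌊$82,582 × 200%/4⌋ = $41,291. Book value $41,291.
Year 2: ⌊$41,291 × 200%/4⌋ = $20,645. Book value $20,646.
Year 3: ⌊$20,646 × 200%/4⌋ = $10,323, capped at $8,446. Book value $12,200.
Year 4 (final): $12,200 − $12,200 = $0. Book value $12,200.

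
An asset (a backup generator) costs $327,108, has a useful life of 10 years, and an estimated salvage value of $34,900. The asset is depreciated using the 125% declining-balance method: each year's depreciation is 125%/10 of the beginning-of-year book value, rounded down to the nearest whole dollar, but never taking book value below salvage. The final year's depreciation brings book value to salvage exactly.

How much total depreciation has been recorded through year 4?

$135,362

Depreciable base = $327,108 − $34,900 = $292,208.
Year 1: ⌊$327,108 × 125%/10⌋ = $40,888. Book value $286,220.
Year 2: ⌊$286,220 × 125%/10⌋ = $35,777. Book value $250,443.
Year 3: ⌊$250,443 × 125%/10⌋ = $31,305. Book value $219,138.
Year 4: ⌊$219,138 × 125%/10⌋ = $27,392. Book value $191,746.
Accumulated through year 4 = $327,108 − $191,746 = $135,362.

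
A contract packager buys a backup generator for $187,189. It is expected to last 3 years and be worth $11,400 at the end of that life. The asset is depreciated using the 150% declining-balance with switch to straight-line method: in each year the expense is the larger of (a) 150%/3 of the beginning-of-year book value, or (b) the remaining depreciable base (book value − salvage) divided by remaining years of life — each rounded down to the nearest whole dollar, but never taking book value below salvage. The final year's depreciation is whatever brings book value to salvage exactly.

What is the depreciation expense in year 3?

Depreciable base = $187,189 − $11,400 = $175,789.
Year 1: DB = ⌊$187,189 × 150%/3⌋ = $93,594; SL = ⌊$175,789/3⌋ = $58,596 → take DB $93,594. Book value $93,595.
Year 2: DB = ⌊$93,595 × 150%/3⌋ = $46,797; SL = ⌊$82,195/2⌋ = $41,097 → take DB $46,797. Book value $46,798.
Year 3 (final): $46,798 − $11,400 = $35,398. Book value $11,400.

$35,398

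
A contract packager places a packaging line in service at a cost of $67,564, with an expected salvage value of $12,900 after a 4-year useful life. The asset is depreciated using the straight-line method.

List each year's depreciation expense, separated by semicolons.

$13,666; $13,666; $13,666; $13,666

Depreciable base = $67,564 − $12,900 = $54,664.
Annual expense = $54,664 / 4 = $13,666.
End of year 1: book value $53,898.
End of year 2: book value $40,232.
End of year 3: book value $26,566.
End of year 4: book value $12,900.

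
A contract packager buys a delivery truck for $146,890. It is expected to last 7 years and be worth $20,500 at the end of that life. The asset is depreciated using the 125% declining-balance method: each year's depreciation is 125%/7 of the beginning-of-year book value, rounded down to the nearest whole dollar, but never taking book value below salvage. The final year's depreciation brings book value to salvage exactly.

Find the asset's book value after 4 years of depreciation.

$66,878

Depreciable base = $146,890 − $20,500 = $126,390.
Year 1: ⌊$146,890 × 125%/7⌋ = $26,230. Book value $120,660.
Year 2: ⌊$120,660 × 125%/7⌋ = $21,546. Book value $99,114.
Year 3: ⌊$99,114 × 125%/7⌋ = $17,698. Book value $81,416.
Year 4: ⌊$81,416 × 125%/7⌋ = $14,538. Book value $66,878.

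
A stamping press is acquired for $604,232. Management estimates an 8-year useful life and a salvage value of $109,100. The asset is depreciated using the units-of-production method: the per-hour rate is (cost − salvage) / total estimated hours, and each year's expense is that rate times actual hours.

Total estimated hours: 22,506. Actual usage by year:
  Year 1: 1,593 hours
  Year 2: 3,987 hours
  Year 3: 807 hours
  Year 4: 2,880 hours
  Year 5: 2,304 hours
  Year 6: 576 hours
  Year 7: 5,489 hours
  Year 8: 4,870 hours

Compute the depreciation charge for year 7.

$120,758

Depreciable base = $604,232 − $109,100 = $495,132.
Rate = $495,132 / 22,506 hours = $22 per hour.
Year 1: 1,593 × $22 = $35,046. Book value $569,186.
Year 2: 3,987 × $22 = $87,714. Book value $481,472.
Year 3: 807 × $22 = $17,754. Book value $463,718.
Year 4: 2,880 × $22 = $63,360. Book value $400,358.
Year 5: 2,304 × $22 = $50,688. Book value $349,670.
Year 6: 576 × $22 = $12,672. Book value $336,998.
Year 7: 5,489 × $22 = $120,758. Book value $216,240.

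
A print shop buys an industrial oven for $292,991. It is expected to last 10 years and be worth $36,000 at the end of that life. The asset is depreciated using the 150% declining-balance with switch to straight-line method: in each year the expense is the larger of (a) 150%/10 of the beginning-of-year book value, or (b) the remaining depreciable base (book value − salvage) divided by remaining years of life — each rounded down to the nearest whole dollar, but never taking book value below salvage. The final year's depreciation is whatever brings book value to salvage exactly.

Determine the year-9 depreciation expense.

Depreciable base = $292,991 − $36,000 = $256,991.
Year 1: DB = ⌊$292,991 × 150%/10⌋ = $43,948; SL = ⌊$256,991/10⌋ = $25,699 → take DB $43,948. Book value $249,043.
Year 2: DB = ⌊$249,043 × 150%/10⌋ = $37,356; SL = ⌊$213,043/9⌋ = $23,671 → take DB $37,356. Book value $211,687.
Year 3: DB = ⌊$211,687 × 150%/10⌋ = $31,753; SL = ⌊$175,687/8⌋ = $21,960 → take DB $31,753. Book value $179,934.
Year 4: DB = ⌊$179,934 × 150%/10⌋ = $26,990; SL = ⌊$143,934/7⌋ = $20,562 → take DB $26,990. Book value $152,944.
Year 5: DB = ⌊$152,944 × 150%/10⌋ = $22,941; SL = ⌊$116,944/6⌋ = $19,490 → take DB $22,941. Book value $130,003.
Year 6: DB = ⌊$130,003 × 150%/10⌋ = $19,500; SL = ⌊$94,003/5⌋ = $18,800 → take DB $19,500. Book value $110,503.
Year 7: DB = ⌊$110,503 × 150%/10⌋ = $16,575; SL = ⌊$74,503/4⌋ = $18,625 → take SL $18,625. Book value $91,878.
Year 8: DB = ⌊$91,878 × 150%/10⌋ = $13,781; SL = ⌊$55,878/3⌋ = $18,626 → take SL $18,626. Book value $73,252.
Year 9: DB = ⌊$73,252 × 150%/10⌋ = $10,987; SL = ⌊$37,252/2⌋ = $18,626 → take SL $18,626. Book value $54,626.

$18,626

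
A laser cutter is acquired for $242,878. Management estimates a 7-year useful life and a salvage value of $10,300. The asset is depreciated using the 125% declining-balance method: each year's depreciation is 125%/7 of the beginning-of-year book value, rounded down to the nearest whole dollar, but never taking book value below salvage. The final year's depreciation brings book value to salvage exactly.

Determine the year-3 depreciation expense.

Depreciable base = $242,878 − $10,300 = $232,578.
Year 1: ⌊$242,878 × 125%/7⌋ = $43,371. Book value $199,507.
Year 2: ⌊$199,507 × 125%/7⌋ = $35,626. Book value $163,881.
Year 3: ⌊$163,881 × 125%/7⌋ = $29,264. Book value $134,617.

$29,264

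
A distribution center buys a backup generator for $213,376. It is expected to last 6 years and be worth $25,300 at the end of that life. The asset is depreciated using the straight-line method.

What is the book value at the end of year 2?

Depreciable base = $213,376 − $25,300 = $188,076.
Annual expense = $188,076 / 6 = $31,346.
End of year 1: book value $182,030.
End of year 2: book value $150,684.

$150,684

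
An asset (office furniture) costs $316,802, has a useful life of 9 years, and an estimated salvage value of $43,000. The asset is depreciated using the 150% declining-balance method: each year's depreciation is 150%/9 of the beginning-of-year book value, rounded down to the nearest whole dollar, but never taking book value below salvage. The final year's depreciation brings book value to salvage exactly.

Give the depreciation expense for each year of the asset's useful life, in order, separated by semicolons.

Depreciable base = $316,802 − $43,000 = $273,802.
Year 1: ⌊$316,802 × 150%/9⌋ = $52,800. Book value $264,002.
Year 2: ⌊$264,002 × 150%/9⌋ = $44,000. Book value $220,002.
Year 3: ⌊$220,002 × 150%/9⌋ = $36,667. Book value $183,335.
Year 4: ⌊$183,335 × 150%/9⌋ = $30,555. Book value $152,780.
Year 5: ⌊$152,780 × 150%/9⌋ = $25,463. Book value $127,317.
Year 6: ⌊$127,317 × 150%/9⌋ = $21,219. Book value $106,098.
Year 7: ⌊$106,098 × 150%/9⌋ = $17,683. Book value $88,415.
Year 8: ⌊$88,415 × 150%/9⌋ = $14,735. Book value $73,680.
Year 9 (final): $73,680 − $43,000 = $30,680. Book value $43,000.

$52,800; $44,000; $36,667; $30,555; $25,463; $21,219; $17,683; $14,735; $30,680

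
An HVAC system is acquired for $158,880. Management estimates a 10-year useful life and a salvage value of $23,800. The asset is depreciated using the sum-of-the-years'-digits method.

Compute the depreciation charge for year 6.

$12,280

Depreciable base = $158,880 − $23,800 = $135,080.
Sum of the years' digits = 10+9+8+7+6+5+4+3+2+1 = 55.
Year 1: $135,080 × 10/55 = $24,560. Book value $134,320.
Year 2: $135,080 × 9/55 = $22,104. Book value $112,216.
Year 3: $135,080 × 8/55 = $19,648. Book value $92,568.
Year 4: $135,080 × 7/55 = $17,192. Book value $75,376.
Year 5: $135,080 × 6/55 = $14,736. Book value $60,640.
Year 6: $135,080 × 5/55 = $12,280. Book value $48,360.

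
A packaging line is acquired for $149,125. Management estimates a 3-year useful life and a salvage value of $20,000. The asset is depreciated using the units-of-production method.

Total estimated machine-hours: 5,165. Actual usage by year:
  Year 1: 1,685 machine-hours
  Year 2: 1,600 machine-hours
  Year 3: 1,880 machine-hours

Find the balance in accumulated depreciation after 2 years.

Depreciable base = $149,125 − $20,000 = $129,125.
Rate = $129,125 / 5,165 machine-hours = $25 per machine-hour.
Year 1: 1,685 × $25 = $42,125. Book value $107,000.
Year 2: 1,600 × $25 = $40,000. Book value $67,000.
Accumulated through year 2 = $149,125 − $67,000 = $82,125.

$82,125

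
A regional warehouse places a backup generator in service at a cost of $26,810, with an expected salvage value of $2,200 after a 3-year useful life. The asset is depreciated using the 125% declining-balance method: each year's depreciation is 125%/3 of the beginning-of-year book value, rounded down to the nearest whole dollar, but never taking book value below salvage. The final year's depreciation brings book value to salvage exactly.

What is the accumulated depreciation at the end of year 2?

Depreciable base = $26,810 − $2,200 = $24,610.
Year 1: ⌊$26,810 × 125%/3⌋ = $11,170. Book value $15,640.
Year 2: ⌊$15,640 × 125%/3⌋ = $6,516. Book value $9,124.
Accumulated through year 2 = $26,810 − $9,124 = $17,686.

$17,686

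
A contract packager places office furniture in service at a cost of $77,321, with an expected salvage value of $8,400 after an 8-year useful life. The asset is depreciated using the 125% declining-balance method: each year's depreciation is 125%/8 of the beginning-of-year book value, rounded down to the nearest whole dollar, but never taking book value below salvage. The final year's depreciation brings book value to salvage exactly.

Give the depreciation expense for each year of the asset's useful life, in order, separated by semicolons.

$12,081; $10,193; $8,601; $7,257; $6,123; $5,166; $4,359; $15,141

Depreciable base = $77,321 − $8,400 = $68,921.
Year 1: ⌊$77,321 × 125%/8⌋ = $12,081. Book value $65,240.
Year 2: ⌊$65,240 × 125%/8⌋ = $10,193. Book value $55,047.
Year 3: ⌊$55,047 × 125%/8⌋ = $8,601. Book value $46,446.
Year 4: ⌊$46,446 × 125%/8⌋ = $7,257. Book value $39,189.
Year 5: ⌊$39,189 × 125%/8⌋ = $6,123. Book value $33,066.
Year 6: ⌊$33,066 × 125%/8⌋ = $5,166. Book value $27,900.
Year 7: ⌊$27,900 × 125%/8⌋ = $4,359. Book value $23,541.
Year 8 (final): $23,541 − $8,400 = $15,141. Book value $8,400.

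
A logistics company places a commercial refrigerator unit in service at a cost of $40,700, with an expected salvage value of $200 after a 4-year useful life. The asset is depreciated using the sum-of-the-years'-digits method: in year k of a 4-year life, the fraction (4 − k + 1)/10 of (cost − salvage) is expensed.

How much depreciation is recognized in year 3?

$8,100

Depreciable base = $40,700 − $200 = $40,500.
Sum of the years' digits = 4+3+2+1 = 10.
Year 1: $40,500 × 4/10 = $16,200. Book value $24,500.
Year 2: $40,500 × 3/10 = $12,150. Book value $12,350.
Year 3: $40,500 × 2/10 = $8,100. Book value $4,250.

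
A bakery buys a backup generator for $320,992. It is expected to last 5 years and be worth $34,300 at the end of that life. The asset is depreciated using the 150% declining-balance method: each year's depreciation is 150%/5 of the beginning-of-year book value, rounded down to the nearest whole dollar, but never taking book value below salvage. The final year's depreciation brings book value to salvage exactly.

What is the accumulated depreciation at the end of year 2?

Depreciable base = $320,992 − $34,300 = $286,692.
Year 1: ⌊$320,992 × 150%/5⌋ = $96,297. Book value $224,695.
Year 2: ⌊$224,695 × 150%/5⌋ = $67,408. Book value $157,287.
Accumulated through year 2 = $320,992 − $157,287 = $163,705.

$163,705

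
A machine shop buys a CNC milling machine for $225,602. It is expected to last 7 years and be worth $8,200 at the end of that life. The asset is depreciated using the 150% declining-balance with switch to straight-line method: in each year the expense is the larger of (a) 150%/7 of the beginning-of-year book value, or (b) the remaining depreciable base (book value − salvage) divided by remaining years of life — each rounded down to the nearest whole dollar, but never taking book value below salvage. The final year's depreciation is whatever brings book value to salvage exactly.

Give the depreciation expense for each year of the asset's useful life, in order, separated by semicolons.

Depreciable base = $225,602 − $8,200 = $217,402.
Year 1: DB = ⌊$225,602 × 150%/7⌋ = $48,343; SL = ⌊$217,402/7⌋ = $31,057 → take DB $48,343. Book value $177,259.
Year 2: DB = ⌊$177,259 × 150%/7⌋ = $37,984; SL = ⌊$169,059/6⌋ = $28,176 → take DB $37,984. Book value $139,275.
Year 3: DB = ⌊$139,275 × 150%/7⌋ = $29,844; SL = ⌊$131,075/5⌋ = $26,215 → take DB $29,844. Book value $109,431.
Year 4: DB = ⌊$109,431 × 150%/7⌋ = $23,449; SL = ⌊$101,231/4⌋ = $25,307 → take SL $25,307. Book value $84,124.
Year 5: DB = ⌊$84,124 × 150%/7⌋ = $18,026; SL = ⌊$75,924/3⌋ = $25,308 → take SL $25,308. Book value $58,816.
Year 6: DB = ⌊$58,816 × 150%/7⌋ = $12,603; SL = ⌊$50,616/2⌋ = $25,308 → take SL $25,308. Book value $33,508.
Year 7 (final): $33,508 − $8,200 = $25,308. Book value $8,200.

$48,343; $37,984; $29,844; $25,307; $25,308; $25,308; $25,308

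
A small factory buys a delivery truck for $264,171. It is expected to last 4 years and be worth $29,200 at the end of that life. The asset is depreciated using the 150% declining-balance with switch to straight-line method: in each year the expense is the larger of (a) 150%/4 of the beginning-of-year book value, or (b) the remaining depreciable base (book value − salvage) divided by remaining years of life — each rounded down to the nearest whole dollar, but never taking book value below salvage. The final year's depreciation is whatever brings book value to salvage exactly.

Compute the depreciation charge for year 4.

Depreciable base = $264,171 − $29,200 = $234,971.
Year 1: DB = ⌊$264,171 × 150%/4⌋ = $99,064; SL = ⌊$234,971/4⌋ = $58,742 → take DB $99,064. Book value $165,107.
Year 2: DB = ⌊$165,107 × 150%/4⌋ = $61,915; SL = ⌊$135,907/3⌋ = $45,302 → take DB $61,915. Book value $103,192.
Year 3: DB = ⌊$103,192 × 150%/4⌋ = $38,697; SL = ⌊$73,992/2⌋ = $36,996 → take DB $38,697. Book value $64,495.
Year 4 (final): $64,495 − $29,200 = $35,295. Book value $29,200.

$35,295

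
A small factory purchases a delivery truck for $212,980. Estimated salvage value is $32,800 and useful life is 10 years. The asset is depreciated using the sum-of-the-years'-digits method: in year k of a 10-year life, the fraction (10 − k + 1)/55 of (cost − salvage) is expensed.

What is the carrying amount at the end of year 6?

Depreciable base = $212,980 − $32,800 = $180,180.
Sum of the years' digits = 10+9+8+7+6+5+4+3+2+1 = 55.
Year 1: $180,180 × 10/55 = $32,760. Book value $180,220.
Year 2: $180,180 × 9/55 = $29,484. Book value $150,736.
Year 3: $180,180 × 8/55 = $26,208. Book value $124,528.
Year 4: $180,180 × 7/55 = $22,932. Book value $101,596.
Year 5: $180,180 × 6/55 = $19,656. Book value $81,940.
Year 6: $180,180 × 5/55 = $16,380. Book value $65,560.

$65,560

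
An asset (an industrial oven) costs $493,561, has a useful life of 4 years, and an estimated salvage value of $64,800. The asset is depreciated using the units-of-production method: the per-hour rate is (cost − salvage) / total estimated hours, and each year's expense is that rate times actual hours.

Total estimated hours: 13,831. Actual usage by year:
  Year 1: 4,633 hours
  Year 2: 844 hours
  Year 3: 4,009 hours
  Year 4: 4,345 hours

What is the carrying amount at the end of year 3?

$199,495

Depreciable base = $493,561 − $64,800 = $428,761.
Rate = $428,761 / 13,831 hours = $31 per hour.
Year 1: 4,633 × $31 = $143,623. Book value $349,938.
Year 2: 844 × $31 = $26,164. Book value $323,774.
Year 3: 4,009 × $31 = $124,279. Book value $199,495.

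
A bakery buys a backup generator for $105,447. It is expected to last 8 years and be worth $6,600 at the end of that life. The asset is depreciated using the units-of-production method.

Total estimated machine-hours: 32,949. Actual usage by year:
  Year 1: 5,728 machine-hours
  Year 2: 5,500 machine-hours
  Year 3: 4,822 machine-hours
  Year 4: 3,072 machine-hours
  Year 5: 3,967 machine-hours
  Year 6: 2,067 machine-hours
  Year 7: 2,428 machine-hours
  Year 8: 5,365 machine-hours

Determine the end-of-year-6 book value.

$29,979

Depreciable base = $105,447 − $6,600 = $98,847.
Rate = $98,847 / 32,949 machine-hours = $3 per machine-hour.
Year 1: 5,728 × $3 = $17,184. Book value $88,263.
Year 2: 5,500 × $3 = $16,500. Book value $71,763.
Year 3: 4,822 × $3 = $14,466. Book value $57,297.
Year 4: 3,072 × $3 = $9,216. Book value $48,081.
Year 5: 3,967 × $3 = $11,901. Book value $36,180.
Year 6: 2,067 × $3 = $6,201. Book value $29,979.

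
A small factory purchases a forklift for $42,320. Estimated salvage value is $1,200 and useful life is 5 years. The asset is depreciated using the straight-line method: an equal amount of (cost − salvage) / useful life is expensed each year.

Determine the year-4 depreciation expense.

$8,224

Depreciable base = $42,320 − $1,200 = $41,120.
Annual expense = $41,120 / 5 = $8,224.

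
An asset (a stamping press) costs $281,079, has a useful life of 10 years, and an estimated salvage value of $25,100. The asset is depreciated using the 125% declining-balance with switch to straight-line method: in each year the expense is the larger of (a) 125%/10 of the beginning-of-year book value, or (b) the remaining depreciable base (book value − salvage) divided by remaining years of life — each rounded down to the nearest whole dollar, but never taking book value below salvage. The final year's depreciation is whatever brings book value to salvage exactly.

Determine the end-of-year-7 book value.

$94,934

Depreciable base = $281,079 − $25,100 = $255,979.
Year 1: DB = ⌊$281,079 × 125%/10⌋ = $35,134; SL = ⌊$255,979/10⌋ = $25,597 → take DB $35,134. Book value $245,945.
Year 2: DB = ⌊$245,945 × 125%/10⌋ = $30,743; SL = ⌊$220,845/9⌋ = $24,538 → take DB $30,743. Book value $215,202.
Year 3: DB = ⌊$215,202 × 125%/10⌋ = $26,900; SL = ⌊$190,102/8⌋ = $23,762 → take DB $26,900. Book value $188,302.
Year 4: DB = ⌊$188,302 × 125%/10⌋ = $23,537; SL = ⌊$163,202/7⌋ = $23,314 → take DB $23,537. Book value $164,765.
Year 5: DB = ⌊$164,765 × 125%/10⌋ = $20,595; SL = ⌊$139,665/6⌋ = $23,277 → take SL $23,277. Book value $141,488.
Year 6: DB = ⌊$141,488 × 125%/10⌋ = $17,686; SL = ⌊$116,388/5⌋ = $23,277 → take SL $23,277. Book value $118,211.
Year 7: DB = ⌊$118,211 × 125%/10⌋ = $14,776; SL = ⌊$93,111/4⌋ = $23,277 → take SL $23,277. Book value $94,934.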